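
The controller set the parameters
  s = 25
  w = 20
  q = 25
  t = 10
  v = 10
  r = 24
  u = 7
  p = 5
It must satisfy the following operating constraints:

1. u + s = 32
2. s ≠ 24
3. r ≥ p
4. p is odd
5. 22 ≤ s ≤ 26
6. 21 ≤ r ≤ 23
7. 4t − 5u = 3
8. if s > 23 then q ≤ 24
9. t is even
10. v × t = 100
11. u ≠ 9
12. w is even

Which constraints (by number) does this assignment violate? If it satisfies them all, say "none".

Constraints 6, 7, 8 are violated.

1. u + s = 7 + 25 = 32 — OK.
2. s = 25, and 25 ≠ 24 — OK.
3. r = 24, p = 5; 24 ≥ 5 — OK.
4. p = 5 is odd — OK.
5. s = 25 lies in [22, 26] — OK.
6. r = 24 is outside [21, 23] — violated.
7. 4t − 5u = 4(10) − 5(7) = 5, not 3 — violated.
8. s = 25 > 23, so we need q ≤ 24; but q = 25 > 24 — violated.
9. t = 10 is even — OK.
10. v × t = 10 × 10 = 100 — OK.
11. u = 7, and 7 ≠ 9 — OK.
12. w = 20 is even — OK.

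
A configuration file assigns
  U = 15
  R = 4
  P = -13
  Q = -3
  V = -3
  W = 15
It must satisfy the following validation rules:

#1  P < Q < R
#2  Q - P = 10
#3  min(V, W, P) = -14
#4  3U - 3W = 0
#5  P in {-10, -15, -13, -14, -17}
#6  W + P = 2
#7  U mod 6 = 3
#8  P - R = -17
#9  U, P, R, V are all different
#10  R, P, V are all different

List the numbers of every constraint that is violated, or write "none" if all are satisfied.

Constraint 3 is violated.

#1 values -13 < -3 < 4 — holds.
#2 Q - P = -3 - (-13) = 10 — holds.
#3 min(-3, 15, -13) = -13, not -14 — fails.
#4 3U - 3W = 3(15) - 3(15) = 0 — holds.
#5 P = -13 is in {-10, -15, -13, -14, -17} — holds.
#6 W + P = 15 + (-13) = 2 — holds.
#7 15 mod 6 = 3 — holds.
#8 P - R = -13 - 4 = -17 — holds.
#9 values 15, -13, 4, -3 are pairwise distinct — holds.
#10 values 4, -13, -3 are pairwise distinct — holds.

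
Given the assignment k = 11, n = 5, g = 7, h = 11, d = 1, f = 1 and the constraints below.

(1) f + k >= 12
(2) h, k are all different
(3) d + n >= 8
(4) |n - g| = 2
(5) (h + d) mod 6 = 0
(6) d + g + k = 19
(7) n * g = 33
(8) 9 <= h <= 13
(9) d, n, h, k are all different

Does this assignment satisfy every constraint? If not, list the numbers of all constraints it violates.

No — constraints 2, 3, 7, and 9 are not satisfied.

(1) f + k = 1 + 11 = 12; 12 ≥ 12  OK
(2) h = k = 11, not all different  FAIL
(3) d + n = 1 + 5 = 6; 6 < 8, bound 8 not met  FAIL
(4) |5 - 7| = 2  OK
(5) h + d = 12; 12 mod 6 = 0  OK
(6) d + g + k = 1 + 7 + 11 = 19  OK
(7) n * g = 5 * 7 = 35, not 33  FAIL
(8) h = 11 lies in [9, 13]  OK
(9) h = k = 11, not all different  FAIL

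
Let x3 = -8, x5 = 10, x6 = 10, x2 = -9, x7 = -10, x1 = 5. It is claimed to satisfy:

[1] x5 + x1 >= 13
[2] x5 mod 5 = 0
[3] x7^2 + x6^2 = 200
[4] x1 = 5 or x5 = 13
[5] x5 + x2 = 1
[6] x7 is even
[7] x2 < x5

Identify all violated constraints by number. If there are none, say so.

[1] x5 + x1 = 10 + 5 = 15; 15 ≥ 13 — holds.
[2] 10 mod 5 = 0 — holds.
[3] x7^2 + x6^2 = (-10)^2 + 10^2 = 100 + 100 = 200 — holds.
[4] x1 = 5 = 5 (first disjunct) — holds.
[5] x5 + x2 = 10 + (-9) = 1 — holds.
[6] x7 = -10 is even — holds.
[7] x2 = -9, x5 = 10; -9 < 10 — holds.

The assignment satisfies every constraint.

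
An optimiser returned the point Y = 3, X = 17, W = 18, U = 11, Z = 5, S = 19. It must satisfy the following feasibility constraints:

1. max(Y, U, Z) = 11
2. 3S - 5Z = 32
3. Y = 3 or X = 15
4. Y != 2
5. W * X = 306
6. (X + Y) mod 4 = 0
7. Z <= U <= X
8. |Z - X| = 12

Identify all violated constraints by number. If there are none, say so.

1. max(3, 11, 5) = 11 — holds.
2. 3S - 5Z = 3(19) - 5(5) = 32 — holds.
3. Y = 3 = 3 (first disjunct) — holds.
4. Y = 3, and 3 ≠ 2 — holds.
5. W * X = 18 * 17 = 306 — holds.
6. X + Y = 20; 20 mod 4 = 0 — holds.
7. values 5 <= 11 <= 17 — holds.
8. |5 - 17| = 12 — holds.

The assignment satisfies every constraint.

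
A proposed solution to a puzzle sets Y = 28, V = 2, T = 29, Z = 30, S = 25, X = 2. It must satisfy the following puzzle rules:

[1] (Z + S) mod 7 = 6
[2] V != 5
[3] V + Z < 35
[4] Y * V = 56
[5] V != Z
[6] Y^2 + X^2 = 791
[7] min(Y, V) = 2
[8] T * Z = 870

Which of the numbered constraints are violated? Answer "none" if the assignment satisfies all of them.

Violated: 6.

[1] Z + S = 55; 55 mod 7 = 6  holds
[2] V = 2, and 2 ≠ 5  holds
[3] V + Z = 2 + 30 = 32; 32 < 35  holds
[4] Y * V = 28 * 2 = 56  holds
[5] V = 2, Z = 30; distinct  holds
[6] Y^2 + X^2 = 28^2 + 2^2 = 784 + 4 = 788, not 791  fails
[7] min(28, 2) = 2  holds
[8] T * Z = 29 * 30 = 870  holds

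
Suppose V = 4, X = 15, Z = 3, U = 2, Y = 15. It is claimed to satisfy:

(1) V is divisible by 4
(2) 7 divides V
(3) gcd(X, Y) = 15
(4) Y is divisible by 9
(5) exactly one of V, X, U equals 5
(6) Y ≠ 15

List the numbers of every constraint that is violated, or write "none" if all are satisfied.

(1) 4 / 4 = 1, so 4 divides 4 — OK.
(2) 4 = 7×0 + 4, so 7 does not divide 4 — violated.
(3) gcd(15, 15) = 15 — OK.
(4) 15 = 9×1 + 6, so 9 does not divide 15 — violated.
(5) V=4, X=15, U=2; 0 of them equal 5, not exactly one — violated.
(6) Y = 15, but 15 is required to differ — violated.

Constraints 2, 4, 5, and 6 do not hold.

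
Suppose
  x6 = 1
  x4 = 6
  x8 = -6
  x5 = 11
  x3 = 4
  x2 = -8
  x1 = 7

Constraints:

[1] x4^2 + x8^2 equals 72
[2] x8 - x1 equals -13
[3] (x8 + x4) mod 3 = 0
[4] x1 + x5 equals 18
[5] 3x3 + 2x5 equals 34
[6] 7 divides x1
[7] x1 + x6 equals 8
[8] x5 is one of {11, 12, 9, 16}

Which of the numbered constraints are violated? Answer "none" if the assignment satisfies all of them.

[1] x4^2 + x8^2 = 6^2 + (-6)^2 = 36 + 36 = 72 — satisfied.
[2] x8 - x1 = -6 - 7 = -13 — satisfied.
[3] x8 + x4 = 0; 0 mod 3 = 0 — satisfied.
[4] x1 + x5 = 7 + 11 = 18 — satisfied.
[5] 3x3 + 2x5 = 3(4) + 2(11) = 34 — satisfied.
[6] 7 / 7 = 1, so 7 divides 7 — satisfied.
[7] x1 + x6 = 7 + 1 = 8 — satisfied.
[8] x5 = 11 is in {11, 12, 9, 16} — satisfied.

The assignment satisfies every constraint.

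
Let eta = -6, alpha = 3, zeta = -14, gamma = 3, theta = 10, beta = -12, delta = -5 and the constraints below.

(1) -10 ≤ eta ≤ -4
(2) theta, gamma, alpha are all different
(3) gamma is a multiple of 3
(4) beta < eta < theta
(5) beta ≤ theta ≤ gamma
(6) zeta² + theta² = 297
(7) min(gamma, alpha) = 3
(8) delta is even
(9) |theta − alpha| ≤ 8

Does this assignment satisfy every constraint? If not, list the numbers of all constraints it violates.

(1) eta = -6 lies in [-10, -4]  true
(2) gamma = alpha = 3, not all different  false
(3) 3 / 3 = 1, so 3 divides 3  true
(4) values -12 < -6 < 10  true
(5) values -12, 10, 3; theta = 10 is not ≤ gamma = 3  false
(6) zeta² + theta² = (-14)² + 10² = 196 + 100 = 296, not 297  false
(7) min(3, 3) = 3  true
(8) delta = -5 is odd  false
(9) |10 − 3| = 7; 7 ≤ 8  true

Constraints 2, 5, 6, and 8 do not hold.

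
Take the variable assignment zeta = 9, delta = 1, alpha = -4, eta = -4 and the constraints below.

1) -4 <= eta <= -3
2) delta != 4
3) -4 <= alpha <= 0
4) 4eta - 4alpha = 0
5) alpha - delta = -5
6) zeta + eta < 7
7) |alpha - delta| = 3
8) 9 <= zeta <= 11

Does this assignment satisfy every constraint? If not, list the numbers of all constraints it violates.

Violated: 7.

1) eta = -4 lies in [-4, -3]  ✔
2) delta = 1, and 1 ≠ 4  ✔
3) alpha = -4 lies in [-4, 0]  ✔
4) 4eta - 4alpha = 4(-4) - 4(-4) = 0  ✔
5) alpha - delta = -4 - 1 = -5  ✔
6) zeta + eta = 9 + (-4) = 5; 5 < 7  ✔
7) |-4 - 1| = 5, not 3  ✘
8) zeta = 9 lies in [9, 11]  ✔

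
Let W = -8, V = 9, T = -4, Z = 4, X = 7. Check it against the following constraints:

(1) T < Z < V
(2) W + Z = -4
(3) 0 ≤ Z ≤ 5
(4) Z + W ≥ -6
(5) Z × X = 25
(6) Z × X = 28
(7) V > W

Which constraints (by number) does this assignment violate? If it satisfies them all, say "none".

(1) values -4 < 4 < 9 — OK.
(2) W + Z = -8 + 4 = -4 — OK.
(3) Z = 4 lies in [0, 5] — OK.
(4) Z + W = 4 + (-8) = -4; -4 ≥ -6 — OK.
(5) Z × X = 4 × 7 = 28, not 25 — violated.
(6) Z × X = 4 × 7 = 28 — OK.
(7) V = 9, W = -8; 9 > -8 — OK.

Constraint 5 does not hold.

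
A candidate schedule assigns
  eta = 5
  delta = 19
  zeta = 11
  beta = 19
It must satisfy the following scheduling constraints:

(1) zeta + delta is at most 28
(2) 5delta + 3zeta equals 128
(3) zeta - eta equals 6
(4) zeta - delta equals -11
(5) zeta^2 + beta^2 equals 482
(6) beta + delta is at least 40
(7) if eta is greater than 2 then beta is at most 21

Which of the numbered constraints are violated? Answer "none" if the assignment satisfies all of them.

(1) zeta + delta = 11 + 19 = 30; 30 > 28, bound 28 not met  FAIL
(2) 5delta + 3zeta = 5(19) + 3(11) = 128  OK
(3) zeta - eta = 11 - 5 = 6  OK
(4) zeta - delta = 11 - 19 = -8, not -11  FAIL
(5) zeta^2 + beta^2 = 11^2 + 19^2 = 121 + 361 = 482  OK
(6) beta + delta = 19 + 19 = 38; 38 < 40, bound 40 not met  FAIL
(7) eta = 5 > 2, so we need beta ≤ 21; beta = 19 ≤ 21  OK

Constraints 1, 4, and 6 are violated.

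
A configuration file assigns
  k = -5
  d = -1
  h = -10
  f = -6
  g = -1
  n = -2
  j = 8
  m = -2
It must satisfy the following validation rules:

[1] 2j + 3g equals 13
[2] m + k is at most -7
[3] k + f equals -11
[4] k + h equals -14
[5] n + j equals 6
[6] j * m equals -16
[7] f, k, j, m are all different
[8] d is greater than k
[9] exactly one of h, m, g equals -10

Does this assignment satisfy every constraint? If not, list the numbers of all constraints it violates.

Violated: 4.

[1] 2j + 3g = 2(8) + 3(-1) = 13  true
[2] m + k = -2 + (-5) = -7; -7 ≤ -7  true
[3] k + f = -5 + (-6) = -11  true
[4] k + h = -5 + (-10) = -15, not -14  false
[5] n + j = -2 + 8 = 6  true
[6] j * m = 8 * (-2) = -16  true
[7] values -6, -5, 8, -2 are pairwise distinct  true
[8] d = -1, k = -5; -1 > -5  true
[9] h=-10, m=-2, g=-1; 1 of them equals -10  true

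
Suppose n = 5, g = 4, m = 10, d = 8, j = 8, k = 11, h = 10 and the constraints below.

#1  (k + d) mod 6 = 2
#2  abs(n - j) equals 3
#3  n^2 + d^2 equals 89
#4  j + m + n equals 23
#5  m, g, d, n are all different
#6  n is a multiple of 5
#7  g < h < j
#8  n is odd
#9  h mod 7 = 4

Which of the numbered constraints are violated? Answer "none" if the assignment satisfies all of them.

No — constraints 1, 7, 9 are not satisfied.

#1 k + d = 19; 19 mod 6 = 1, not 2  no
#2 abs(5 - 8) = 3  yes
#3 n^2 + d^2 = 5^2 + 8^2 = 25 + 64 = 89  yes
#4 j + m + n = 8 + 10 + 5 = 23  yes
#5 values 10, 4, 8, 5 are pairwise distinct  yes
#6 5 / 5 = 1, so 5 divides 5  yes
#7 values 4, 10, 8; h = 10 is not < j = 8  no
#8 n = 5 is odd  yes
#9 10 mod 7 = 3, not 4  no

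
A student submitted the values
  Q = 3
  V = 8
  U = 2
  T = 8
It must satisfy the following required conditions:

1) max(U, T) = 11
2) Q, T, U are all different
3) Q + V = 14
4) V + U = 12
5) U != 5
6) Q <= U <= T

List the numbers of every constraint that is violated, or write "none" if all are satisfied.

1) max(2, 8) = 8, not 11 — violated.
2) values 3, 8, 2 are pairwise distinct — satisfied.
3) Q + V = 3 + 8 = 11, not 14 — violated.
4) V + U = 8 + 2 = 10, not 12 — violated.
5) U = 2, and 2 ≠ 5 — satisfied.
6) values 3, 2, 8; Q = 3 is not <= U = 2 — violated.

No — constraints 1, 3, 4, and 6 are not satisfied.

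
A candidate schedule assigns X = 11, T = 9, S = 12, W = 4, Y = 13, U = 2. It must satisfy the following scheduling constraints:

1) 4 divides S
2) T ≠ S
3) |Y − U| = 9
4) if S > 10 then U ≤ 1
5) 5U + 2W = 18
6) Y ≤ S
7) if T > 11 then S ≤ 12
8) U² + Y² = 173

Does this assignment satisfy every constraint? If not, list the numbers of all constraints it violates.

Violated: 3, 4, 6.

1) 12 / 4 = 3, so 4 divides 12  ✓
2) T = 9, S = 12; distinct  ✓
3) |13 − 2| = 11, not 9  ✗
4) S = 12 > 10, so we need U ≤ 1; but U = 2 > 1  ✗
5) 5U + 2W = 5(2) + 2(4) = 18  ✓
6) Y = 13, S = 12; 13 > 12 (want ≤)  ✗
7) T = 9, not > 11; antecedent false, conditional vacuously true  ✓
8) U² + Y² = 2² + 13² = 4 + 169 = 173  ✓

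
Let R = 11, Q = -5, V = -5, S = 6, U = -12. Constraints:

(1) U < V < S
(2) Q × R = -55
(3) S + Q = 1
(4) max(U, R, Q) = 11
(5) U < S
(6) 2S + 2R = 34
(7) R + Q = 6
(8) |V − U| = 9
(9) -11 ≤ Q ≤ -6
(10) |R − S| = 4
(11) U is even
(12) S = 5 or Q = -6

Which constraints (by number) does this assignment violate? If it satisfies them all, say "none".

(1) values -12 < -5 < 6  yes
(2) Q × R = -5 × 11 = -55  yes
(3) S + Q = 6 + (-5) = 1  yes
(4) max(-12, 11, -5) = 11  yes
(5) U = -12, S = 6; -12 < 6  yes
(6) 2S + 2R = 2(6) + 2(11) = 34  yes
(7) R + Q = 11 + (-5) = 6  yes
(8) |-5 − (-12)| = 7, not 9  no
(9) Q = -5 is outside [-11, -6]  no
(10) |11 − 6| = 5, not 4  no
(11) U = -12 is even  yes
(12) S = 6 ≠ 5 and Q = -5 ≠ -6; both disjuncts false  no

No — constraints 8, 9, 10, 12 are not satisfied.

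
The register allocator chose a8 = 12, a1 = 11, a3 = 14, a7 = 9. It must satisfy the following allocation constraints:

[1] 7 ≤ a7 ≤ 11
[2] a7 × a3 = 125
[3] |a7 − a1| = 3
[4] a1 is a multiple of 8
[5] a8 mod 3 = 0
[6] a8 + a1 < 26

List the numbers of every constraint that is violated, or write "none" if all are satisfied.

[1] a7 = 9 lies in [7, 11]  ✔
[2] a7 × a3 = 9 × 14 = 126, not 125  ✘
[3] |9 − 11| = 2, not 3  ✘
[4] 11 = 8×1 + 3, so 8 does not divide 11  ✘
[5] 12 mod 3 = 0  ✔
[6] a8 + a1 = 12 + 11 = 23; 23 < 26  ✔

Violated: 2, 3, and 4.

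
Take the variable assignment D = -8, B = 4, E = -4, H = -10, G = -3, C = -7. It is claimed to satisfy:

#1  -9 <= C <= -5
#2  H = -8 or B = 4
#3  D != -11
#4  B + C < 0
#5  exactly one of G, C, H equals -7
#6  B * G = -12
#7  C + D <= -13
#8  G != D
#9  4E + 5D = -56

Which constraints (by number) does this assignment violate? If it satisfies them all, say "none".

#1 C = -7 lies in [-9, -5] — OK.
#2 H = -10 ≠ -8, but B = 4 = 4 (second disjunct) — OK.
#3 D = -8, and -8 ≠ -11 — OK.
#4 B + C = 4 + (-7) = -3; -3 < 0 — OK.
#5 G=-3, C=-7, H=-10; 1 of them equals -7 — OK.
#6 B * G = 4 * (-3) = -12 — OK.
#7 C + D = -7 + (-8) = -15; -15 ≤ -13 — OK.
#8 G = -3, D = -8; distinct — OK.
#9 4E + 5D = 4(-4) + 5(-8) = -56 — OK.

Yes — all constraints hold.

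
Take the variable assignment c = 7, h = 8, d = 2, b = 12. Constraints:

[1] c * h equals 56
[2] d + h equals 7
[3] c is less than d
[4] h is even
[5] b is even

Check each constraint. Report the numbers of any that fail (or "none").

[1] c * h = 7 * 8 = 56 — holds.
[2] d + h = 2 + 8 = 10, not 7 — does not hold.
[3] c = 7, d = 2; 7 ≥ 2 (want <) — does not hold.
[4] h = 8 is even — holds.
[5] b = 12 is even — holds.

Violated: 2 and 3.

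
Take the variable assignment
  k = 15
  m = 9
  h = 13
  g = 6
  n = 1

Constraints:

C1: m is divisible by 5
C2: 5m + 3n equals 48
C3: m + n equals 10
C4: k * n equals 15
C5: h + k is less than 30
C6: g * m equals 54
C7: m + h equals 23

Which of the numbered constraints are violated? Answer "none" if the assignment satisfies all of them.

Violated: 1, 7.

C1: 9 = 5*1 + 4, so 5 does not divide 9 — violated.
C2: 5m + 3n = 5(9) + 3(1) = 48 — OK.
C3: m + n = 9 + 1 = 10 — OK.
C4: k * n = 15 * 1 = 15 — OK.
C5: h + k = 13 + 15 = 28; 28 < 30 — OK.
C6: g * m = 6 * 9 = 54 — OK.
C7: m + h = 9 + 13 = 22, not 23 — violated.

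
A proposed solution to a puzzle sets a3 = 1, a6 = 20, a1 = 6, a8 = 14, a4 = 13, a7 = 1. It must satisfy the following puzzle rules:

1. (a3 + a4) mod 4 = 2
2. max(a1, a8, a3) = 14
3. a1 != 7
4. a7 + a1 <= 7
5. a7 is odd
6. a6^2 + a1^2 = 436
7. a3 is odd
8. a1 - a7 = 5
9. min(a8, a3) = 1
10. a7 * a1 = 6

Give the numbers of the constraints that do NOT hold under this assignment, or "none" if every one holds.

None — every constraint holds.

1. a3 + a4 = 14; 14 mod 4 = 2  true
2. max(6, 14, 1) = 14  true
3. a1 = 6, and 6 ≠ 7  true
4. a7 + a1 = 1 + 6 = 7; 7 ≤ 7  true
5. a7 = 1 is odd  true
6. a6^2 + a1^2 = 20^2 + 6^2 = 400 + 36 = 436  true
7. a3 = 1 is odd  true
8. a1 - a7 = 6 - 1 = 5  true
9. min(14, 1) = 1  true
10. a7 * a1 = 1 * 6 = 6  true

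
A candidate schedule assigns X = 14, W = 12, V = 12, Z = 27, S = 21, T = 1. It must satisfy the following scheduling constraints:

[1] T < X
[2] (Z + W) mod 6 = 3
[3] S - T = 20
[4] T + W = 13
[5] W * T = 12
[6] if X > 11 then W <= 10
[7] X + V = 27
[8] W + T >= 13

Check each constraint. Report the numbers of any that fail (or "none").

[1] T = 1, X = 14; 1 < 14  holds
[2] Z + W = 39; 39 mod 6 = 3  holds
[3] S - T = 21 - 1 = 20  holds
[4] T + W = 1 + 12 = 13  holds
[5] W * T = 12 * 1 = 12  holds
[6] X = 14 > 11, so we need W ≤ 10; but W = 12 > 10  fails
[7] X + V = 14 + 12 = 26, not 27  fails
[8] W + T = 12 + 1 = 13; 13 ≥ 13  holds

Violated: 6, 7.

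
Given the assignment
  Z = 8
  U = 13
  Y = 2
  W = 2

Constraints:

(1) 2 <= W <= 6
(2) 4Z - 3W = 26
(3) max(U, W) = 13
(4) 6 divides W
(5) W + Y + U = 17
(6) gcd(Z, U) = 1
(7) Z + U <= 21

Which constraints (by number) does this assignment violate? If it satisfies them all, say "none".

(1) W = 2 lies in [2, 6] — satisfied.
(2) 4Z - 3W = 4(8) - 3(2) = 26 — satisfied.
(3) max(13, 2) = 13 — satisfied.
(4) 2 = 6*0 + 2, so 6 does not divide 2 — violated.
(5) W + Y + U = 2 + 2 + 13 = 17 — satisfied.
(6) gcd(8, 13) = 1 — satisfied.
(7) Z + U = 8 + 13 = 21; 21 ≤ 21 — satisfied.

Constraint 4 is violated.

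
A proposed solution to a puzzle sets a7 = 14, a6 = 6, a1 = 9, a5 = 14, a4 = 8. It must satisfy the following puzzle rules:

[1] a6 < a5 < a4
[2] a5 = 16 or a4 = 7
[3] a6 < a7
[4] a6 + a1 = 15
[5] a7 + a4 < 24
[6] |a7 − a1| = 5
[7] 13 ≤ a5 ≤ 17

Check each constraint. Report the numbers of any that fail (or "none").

Constraints 1 and 2 are violated.

[1] values 6, 14, 8; a5 = 14 is not < a4 = 8  fails
[2] a5 = 14 ≠ 16 and a4 = 8 ≠ 7; both disjuncts false  fails
[3] a6 = 6, a7 = 14; 6 < 14  holds
[4] a6 + a1 = 6 + 9 = 15  holds
[5] a7 + a4 = 14 + 8 = 22; 22 < 24  holds
[6] |14 − 9| = 5  holds
[7] a5 = 14 lies in [13, 17]  holds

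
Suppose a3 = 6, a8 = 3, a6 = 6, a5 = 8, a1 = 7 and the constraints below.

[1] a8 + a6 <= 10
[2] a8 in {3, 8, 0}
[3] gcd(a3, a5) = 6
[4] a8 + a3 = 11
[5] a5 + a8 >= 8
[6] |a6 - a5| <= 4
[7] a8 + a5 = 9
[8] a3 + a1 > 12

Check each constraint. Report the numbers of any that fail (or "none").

[1] a8 + a6 = 3 + 6 = 9; 9 ≤ 10 — OK.
[2] a8 = 3 is in {3, 8, 0} — OK.
[3] gcd(6, 8) = 2, not 6 — violated.
[4] a8 + a3 = 3 + 6 = 9, not 11 — violated.
[5] a5 + a8 = 8 + 3 = 11; 11 ≥ 8 — OK.
[6] |6 - 8| = 2; 2 ≤ 4 — OK.
[7] a8 + a5 = 3 + 8 = 11, not 9 — violated.
[8] a3 + a1 = 6 + 7 = 13; 13 > 12 — OK.

The assignment fails constraints 3, 4, and 7.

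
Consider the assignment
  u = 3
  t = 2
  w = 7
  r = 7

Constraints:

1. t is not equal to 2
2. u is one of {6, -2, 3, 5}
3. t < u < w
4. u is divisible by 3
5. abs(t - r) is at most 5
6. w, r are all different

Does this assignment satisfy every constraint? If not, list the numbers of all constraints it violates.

1. t = 2, but 2 is required to differ — violated.
2. u = 3 is in {6, -2, 3, 5} — satisfied.
3. values 2 < 3 < 7 — satisfied.
4. 3 / 3 = 1, so 3 divides 3 — satisfied.
5. abs(2 - 7) = 5; 5 ≤ 5 — satisfied.
6. w = r = 7, not all different — violated.

Constraints 1 and 6 do not hold.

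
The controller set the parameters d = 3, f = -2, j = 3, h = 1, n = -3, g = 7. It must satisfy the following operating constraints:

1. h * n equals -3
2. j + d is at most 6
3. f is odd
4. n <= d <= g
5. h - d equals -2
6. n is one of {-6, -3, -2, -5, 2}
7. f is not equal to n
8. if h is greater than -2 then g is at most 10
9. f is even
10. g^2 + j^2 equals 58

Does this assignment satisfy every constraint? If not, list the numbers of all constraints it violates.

1. h * n = 1 * (-3) = -3  OK
2. j + d = 3 + 3 = 6; 6 ≤ 6  OK
3. f = -2 is even  FAIL
4. values -3 <= 3 <= 7  OK
5. h - d = 1 - 3 = -2  OK
6. n = -3 is in {-6, -3, -2, -5, 2}  OK
7. f = -2, n = -3; distinct  OK
8. h = 1 > -2, so we need g ≤ 10; g = 7 ≤ 10  OK
9. f = -2 is even  OK
10. g^2 + j^2 = 7^2 + 3^2 = 49 + 9 = 58  OK

No — constraint 3 is not satisfied.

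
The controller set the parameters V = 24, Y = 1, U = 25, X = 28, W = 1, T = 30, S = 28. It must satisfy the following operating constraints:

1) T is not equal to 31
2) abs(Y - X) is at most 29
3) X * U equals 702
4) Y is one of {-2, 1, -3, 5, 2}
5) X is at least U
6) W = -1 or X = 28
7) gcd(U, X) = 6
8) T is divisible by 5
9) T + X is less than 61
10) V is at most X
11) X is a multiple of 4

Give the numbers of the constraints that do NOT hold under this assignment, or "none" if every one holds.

1) T = 30, and 30 ≠ 31  yes
2) abs(1 - 28) = 27; 27 ≤ 29  yes
3) X * U = 28 * 25 = 700, not 702  no
4) Y = 1 is in {-2, 1, -3, 5, 2}  yes
5) X = 28, U = 25; 28 ≥ 25  yes
6) W = 1 ≠ -1, but X = 28 = 28 (second disjunct)  yes
7) gcd(25, 28) = 1, not 6  no
8) 30 / 5 = 6, so 5 divides 30  yes
9) T + X = 30 + 28 = 58; 58 < 61  yes
10) V = 24, X = 28; 24 ≤ 28  yes
11) 28 / 4 = 7, so 4 divides 28  yes

No — constraints 3 and 7 are not satisfied.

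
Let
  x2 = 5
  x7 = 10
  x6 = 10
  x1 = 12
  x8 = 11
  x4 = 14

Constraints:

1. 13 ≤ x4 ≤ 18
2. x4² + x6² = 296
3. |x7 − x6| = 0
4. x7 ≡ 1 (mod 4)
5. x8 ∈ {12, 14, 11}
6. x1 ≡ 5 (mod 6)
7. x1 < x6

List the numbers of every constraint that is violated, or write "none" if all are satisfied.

1. x4 = 14 lies in [13, 18]  ✔
2. x4² + x6² = 14² + 10² = 196 + 100 = 296  ✔
3. |10 − 10| = 0  ✔
4. 10 mod 4 = 2, not 1  ✘
5. x8 = 11 is in {12, 14, 11}  ✔
6. 12 mod 6 = 0, not 5  ✘
7. x1 = 12, x6 = 10; 12 ≥ 10 (want <)  ✘

No — constraints 4, 6, and 7 are not satisfied.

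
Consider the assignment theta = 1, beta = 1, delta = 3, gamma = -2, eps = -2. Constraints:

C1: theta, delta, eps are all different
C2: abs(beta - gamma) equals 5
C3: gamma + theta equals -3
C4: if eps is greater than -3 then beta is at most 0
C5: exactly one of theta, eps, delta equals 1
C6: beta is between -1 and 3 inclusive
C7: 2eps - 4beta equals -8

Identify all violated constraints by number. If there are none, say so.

No — constraints 2, 3, and 4 are not satisfied.

C1: values 1, 3, -2 are pairwise distinct — OK.
C2: abs(1 - (-2)) = 3, not 5 — violated.
C3: gamma + theta = -2 + 1 = -1, not -3 — violated.
C4: eps = -2 > -3, so we need beta ≤ 0; but beta = 1 > 0 — violated.
C5: theta=1, eps=-2, delta=3; 1 of them equals 1 — OK.
C6: beta = 1 lies in [-1, 3] — OK.
C7: 2eps - 4beta = 2(-2) - 4(1) = -8 — OK.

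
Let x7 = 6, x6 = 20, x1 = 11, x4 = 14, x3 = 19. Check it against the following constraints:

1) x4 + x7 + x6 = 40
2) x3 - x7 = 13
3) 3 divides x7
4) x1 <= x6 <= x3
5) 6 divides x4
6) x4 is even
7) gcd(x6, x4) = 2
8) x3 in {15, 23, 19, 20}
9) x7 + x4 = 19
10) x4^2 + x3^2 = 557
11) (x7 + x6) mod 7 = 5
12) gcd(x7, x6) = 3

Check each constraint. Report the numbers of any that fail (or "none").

1) x4 + x7 + x6 = 14 + 6 + 20 = 40 — satisfied.
2) x3 - x7 = 19 - 6 = 13 — satisfied.
3) 6 / 3 = 2, so 3 divides 6 — satisfied.
4) values 11, 20, 19; x6 = 20 is not <= x3 = 19 — violated.
5) 14 = 6*2 + 2, so 6 does not divide 14 — violated.
6) x4 = 14 is even — satisfied.
7) gcd(20, 14) = 2 — satisfied.
8) x3 = 19 is in {15, 23, 19, 20} — satisfied.
9) x7 + x4 = 6 + 14 = 20, not 19 — violated.
10) x4^2 + x3^2 = 14^2 + 19^2 = 196 + 361 = 557 — satisfied.
11) x7 + x6 = 26; 26 mod 7 = 5 — satisfied.
12) gcd(6, 20) = 2, not 3 — violated.

The assignment fails constraints 4, 5, 9, 12.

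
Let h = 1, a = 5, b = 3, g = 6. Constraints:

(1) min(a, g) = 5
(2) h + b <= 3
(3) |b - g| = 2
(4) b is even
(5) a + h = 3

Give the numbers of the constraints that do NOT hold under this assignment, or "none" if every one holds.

(1) min(5, 6) = 5 — holds.
(2) h + b = 1 + 3 = 4; 4 > 3, bound 3 not met — fails.
(3) |3 - 6| = 3, not 2 — fails.
(4) b = 3 is odd — fails.
(5) a + h = 5 + 1 = 6, not 3 — fails.

The assignment fails constraints 2, 3, 4, and 5.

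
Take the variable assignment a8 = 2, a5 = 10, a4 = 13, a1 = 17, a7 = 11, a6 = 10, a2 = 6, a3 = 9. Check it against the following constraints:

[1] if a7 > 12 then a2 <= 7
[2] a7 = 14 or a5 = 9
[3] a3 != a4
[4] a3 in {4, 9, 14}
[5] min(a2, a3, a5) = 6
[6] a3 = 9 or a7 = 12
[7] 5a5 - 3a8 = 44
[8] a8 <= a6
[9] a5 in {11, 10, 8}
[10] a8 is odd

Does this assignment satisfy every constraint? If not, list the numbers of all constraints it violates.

No — constraints 2 and 10 are not satisfied.

[1] a7 = 11, not > 12; antecedent false, conditional vacuously true  yes
[2] a7 = 11 ≠ 14 and a5 = 10 ≠ 9; both disjuncts false  no
[3] a3 = 9, a4 = 13; distinct  yes
[4] a3 = 9 is in {4, 9, 14}  yes
[5] min(6, 9, 10) = 6  yes
[6] a3 = 9 = 9 (first disjunct)  yes
[7] 5a5 - 3a8 = 5(10) - 3(2) = 44  yes
[8] a8 = 2, a6 = 10; 2 ≤ 10  yes
[9] a5 = 10 is in {11, 10, 8}  yes
[10] a8 = 2 is even  no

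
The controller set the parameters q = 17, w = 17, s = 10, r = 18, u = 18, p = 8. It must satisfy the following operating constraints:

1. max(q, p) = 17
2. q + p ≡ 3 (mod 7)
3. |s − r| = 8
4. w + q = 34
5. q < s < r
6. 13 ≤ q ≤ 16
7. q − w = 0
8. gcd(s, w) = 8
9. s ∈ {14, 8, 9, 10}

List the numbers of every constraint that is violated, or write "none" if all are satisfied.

1. max(17, 8) = 17 — holds.
2. q + p = 25; 25 mod 7 = 4, not 3 — fails.
3. |10 − 18| = 8 — holds.
4. w + q = 17 + 17 = 34 — holds.
5. values 17, 10, 18; q = 17 is not < s = 10 — fails.
6. q = 17 is outside [13, 16] — fails.
7. q − w = 17 − 17 = 0 — holds.
8. gcd(10, 17) = 1, not 8 — fails.
9. s = 10 is in {14, 8, 9, 10} — holds.

No — constraints 2, 5, 6, and 8 are not satisfied.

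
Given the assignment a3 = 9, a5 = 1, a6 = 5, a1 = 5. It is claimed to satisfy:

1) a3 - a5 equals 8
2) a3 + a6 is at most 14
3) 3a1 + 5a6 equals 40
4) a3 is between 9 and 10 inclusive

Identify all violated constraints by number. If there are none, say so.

1) a3 - a5 = 9 - 1 = 8 — holds.
2) a3 + a6 = 9 + 5 = 14; 14 ≤ 14 — holds.
3) 3a1 + 5a6 = 3(5) + 5(5) = 40 — holds.
4) a3 = 9 lies in [9, 10] — holds.

No violations.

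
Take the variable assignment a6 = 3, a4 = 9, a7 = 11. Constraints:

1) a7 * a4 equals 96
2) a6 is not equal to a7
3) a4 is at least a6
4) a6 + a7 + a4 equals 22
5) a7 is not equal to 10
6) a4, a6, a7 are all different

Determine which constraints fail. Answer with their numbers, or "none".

Violated: 1 and 4.

1) a7 * a4 = 11 * 9 = 99, not 96  false
2) a6 = 3, a7 = 11; distinct  true
3) a4 = 9, a6 = 3; 9 ≥ 3  true
4) a6 + a7 + a4 = 3 + 11 + 9 = 23, not 22  false
5) a7 = 11, and 11 ≠ 10  true
6) values 9, 3, 11 are pairwise distinct  true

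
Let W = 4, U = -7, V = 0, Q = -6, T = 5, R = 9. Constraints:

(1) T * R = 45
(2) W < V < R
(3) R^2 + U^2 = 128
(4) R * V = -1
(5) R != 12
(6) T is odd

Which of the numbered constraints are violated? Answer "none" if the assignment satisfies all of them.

No — constraints 2, 3, 4 are not satisfied.

(1) T * R = 5 * 9 = 45  ✔
(2) values 4, 0, 9; W = 4 is not < V = 0  ✘
(3) R^2 + U^2 = 9^2 + (-7)^2 = 81 + 49 = 130, not 128  ✘
(4) R * V = 9 * 0 = 0, not -1  ✘
(5) R = 9, and 9 ≠ 12  ✔
(6) T = 5 is odd  ✔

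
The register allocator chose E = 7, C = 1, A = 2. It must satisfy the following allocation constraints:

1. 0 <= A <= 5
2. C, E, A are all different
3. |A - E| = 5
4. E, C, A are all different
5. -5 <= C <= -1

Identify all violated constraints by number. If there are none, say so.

1. A = 2 lies in [0, 5] — satisfied.
2. values 1, 7, 2 are pairwise distinct — satisfied.
3. |2 - 7| = 5 — satisfied.
4. values 7, 1, 2 are pairwise distinct — satisfied.
5. C = 1 is outside [-5, -1] — violated.

Constraint 5 does not hold.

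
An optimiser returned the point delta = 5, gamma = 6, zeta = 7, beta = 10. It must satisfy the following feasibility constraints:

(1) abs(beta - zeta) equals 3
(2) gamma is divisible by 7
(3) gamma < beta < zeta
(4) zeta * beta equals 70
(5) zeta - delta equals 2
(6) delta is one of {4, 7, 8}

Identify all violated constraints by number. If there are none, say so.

(1) abs(10 - 7) = 3 — OK.
(2) 6 = 7*0 + 6, so 7 does not divide 6 — violated.
(3) values 6, 10, 7; beta = 10 is not < zeta = 7 — violated.
(4) zeta * beta = 7 * 10 = 70 — OK.
(5) zeta - delta = 7 - 5 = 2 — OK.
(6) delta = 5 is not in {4, 7, 8} — violated.

Constraints 2, 3, 6 are violated.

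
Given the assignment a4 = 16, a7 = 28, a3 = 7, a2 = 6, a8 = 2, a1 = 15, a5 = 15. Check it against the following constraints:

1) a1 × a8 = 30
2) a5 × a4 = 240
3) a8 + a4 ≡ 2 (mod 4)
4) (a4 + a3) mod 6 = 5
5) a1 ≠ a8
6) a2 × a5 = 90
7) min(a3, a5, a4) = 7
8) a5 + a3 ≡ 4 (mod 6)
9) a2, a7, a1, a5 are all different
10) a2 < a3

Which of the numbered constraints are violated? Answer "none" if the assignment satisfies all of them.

1) a1 × a8 = 15 × 2 = 30  true
2) a5 × a4 = 15 × 16 = 240  true
3) a8 + a4 = 18; 18 mod 4 = 2  true
4) a4 + a3 = 23; 23 mod 6 = 5  true
5) a1 = 15, a8 = 2; distinct  true
6) a2 × a5 = 6 × 15 = 90  true
7) min(7, 15, 16) = 7  true
8) a5 + a3 = 22; 22 mod 6 = 4  true
9) a1 = a5 = 15, not all different  false
10) a2 = 6, a3 = 7; 6 < 7  true

The assignment fails constraint 9.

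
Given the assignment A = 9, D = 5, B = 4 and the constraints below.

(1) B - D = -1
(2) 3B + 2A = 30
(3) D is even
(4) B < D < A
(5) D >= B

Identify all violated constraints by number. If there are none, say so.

No — constraint 3 is not satisfied.

(1) B - D = 4 - 5 = -1 — OK.
(2) 3B + 2A = 3(4) + 2(9) = 30 — OK.
(3) D = 5 is odd — violated.
(4) values 4 < 5 < 9 — OK.
(5) D = 5, B = 4; 5 ≥ 4 — OK.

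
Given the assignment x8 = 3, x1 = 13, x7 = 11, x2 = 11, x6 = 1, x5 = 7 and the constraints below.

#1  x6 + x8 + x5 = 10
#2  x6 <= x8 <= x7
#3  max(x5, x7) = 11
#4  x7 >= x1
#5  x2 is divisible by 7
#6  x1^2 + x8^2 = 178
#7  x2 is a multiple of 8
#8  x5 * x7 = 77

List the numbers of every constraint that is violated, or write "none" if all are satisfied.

#1 x6 + x8 + x5 = 1 + 3 + 7 = 11, not 10 — does not hold.
#2 values 1 <= 3 <= 11 — holds.
#3 max(7, 11) = 11 — holds.
#4 x7 = 11, x1 = 13; 11 < 13 (want ≥) — does not hold.
#5 11 = 7*1 + 4, so 7 does not divide 11 — does not hold.
#6 x1^2 + x8^2 = 13^2 + 3^2 = 169 + 9 = 178 — holds.
#7 11 = 8*1 + 3, so 8 does not divide 11 — does not hold.
#8 x5 * x7 = 7 * 11 = 77 — holds.

Constraints 1, 4, 5, and 7 are violated.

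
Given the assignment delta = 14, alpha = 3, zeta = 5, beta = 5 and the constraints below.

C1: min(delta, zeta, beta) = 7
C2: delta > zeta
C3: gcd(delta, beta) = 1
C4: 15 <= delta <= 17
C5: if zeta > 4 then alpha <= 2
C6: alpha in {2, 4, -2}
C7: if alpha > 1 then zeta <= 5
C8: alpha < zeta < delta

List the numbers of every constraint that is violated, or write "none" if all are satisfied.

Constraints 1, 4, 5, 6 do not hold.

C1: min(14, 5, 5) = 5, not 7 — does not hold.
C2: delta = 14, zeta = 5; 14 > 5 — holds.
C3: gcd(14, 5) = 1 — holds.
C4: delta = 14 is outside [15, 17] — does not hold.
C5: zeta = 5 > 4, so we need alpha ≤ 2; but alpha = 3 > 2 — does not hold.
C6: alpha = 3 is not in {2, 4, -2} — does not hold.
C7: alpha = 3 > 1, so we need zeta ≤ 5; zeta = 5 ≤ 5 — holds.
C8: values 3 < 5 < 14 — holds.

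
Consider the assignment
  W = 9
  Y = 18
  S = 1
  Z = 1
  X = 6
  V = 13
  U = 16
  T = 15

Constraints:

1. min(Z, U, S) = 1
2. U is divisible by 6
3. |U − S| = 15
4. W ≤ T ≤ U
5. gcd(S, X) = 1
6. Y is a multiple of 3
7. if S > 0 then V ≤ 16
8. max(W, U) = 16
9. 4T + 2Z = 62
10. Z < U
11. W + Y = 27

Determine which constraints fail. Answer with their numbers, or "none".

Violated: 2.

1. min(1, 16, 1) = 1  true
2. 16 = 6×2 + 4, so 6 does not divide 16  false
3. |16 − 1| = 15  true
4. values 9 ≤ 15 ≤ 16  true
5. gcd(1, 6) = 1  true
6. 18 / 3 = 6, so 3 divides 18  true
7. S = 1 > 0, so we need V ≤ 16; V = 13 ≤ 16  true
8. max(9, 16) = 16  true
9. 4T + 2Z = 4(15) + 2(1) = 62  true
10. Z = 1, U = 16; 1 < 16  true
11. W + Y = 9 + 18 = 27  true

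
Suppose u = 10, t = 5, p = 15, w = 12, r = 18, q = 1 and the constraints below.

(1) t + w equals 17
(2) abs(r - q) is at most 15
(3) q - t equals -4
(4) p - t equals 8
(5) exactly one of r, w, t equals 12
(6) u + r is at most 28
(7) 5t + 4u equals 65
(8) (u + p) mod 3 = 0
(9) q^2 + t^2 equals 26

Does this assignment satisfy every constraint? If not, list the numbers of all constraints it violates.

(1) t + w = 5 + 12 = 17  ✔
(2) abs(18 - 1) = 17; 17 > 15, exceeds bound 15  ✘
(3) q - t = 1 - 5 = -4  ✔
(4) p - t = 15 - 5 = 10, not 8  ✘
(5) r=18, w=12, t=5; 1 of them equals 12  ✔
(6) u + r = 10 + 18 = 28; 28 ≤ 28  ✔
(7) 5t + 4u = 5(5) + 4(10) = 65  ✔
(8) u + p = 25; 25 mod 3 = 1, not 0  ✘
(9) q^2 + t^2 = 1^2 + 5^2 = 1 + 25 = 26  ✔

The assignment fails constraints 2, 4, and 8.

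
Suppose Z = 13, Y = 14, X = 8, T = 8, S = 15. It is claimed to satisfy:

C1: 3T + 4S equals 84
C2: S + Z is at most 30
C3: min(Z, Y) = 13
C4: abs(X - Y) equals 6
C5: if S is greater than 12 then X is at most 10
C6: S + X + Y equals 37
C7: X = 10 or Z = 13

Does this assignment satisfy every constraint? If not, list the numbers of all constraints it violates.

C1: 3T + 4S = 3(8) + 4(15) = 84 — holds.
C2: S + Z = 15 + 13 = 28; 28 ≤ 30 — holds.
C3: min(13, 14) = 13 — holds.
C4: abs(8 - 14) = 6 — holds.
C5: S = 15 > 12, so we need X ≤ 10; X = 8 ≤ 10 — holds.
C6: S + X + Y = 15 + 8 + 14 = 37 — holds.
C7: X = 8 ≠ 10, but Z = 13 = 13 (second disjunct) — holds.

No violations.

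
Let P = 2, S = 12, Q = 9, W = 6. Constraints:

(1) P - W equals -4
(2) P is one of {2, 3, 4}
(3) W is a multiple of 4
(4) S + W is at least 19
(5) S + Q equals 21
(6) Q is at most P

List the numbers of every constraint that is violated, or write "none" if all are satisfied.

(1) P - W = 2 - 6 = -4  ✔
(2) P = 2 is in {2, 3, 4}  ✔
(3) 6 = 4*1 + 2, so 4 does not divide 6  ✘
(4) S + W = 12 + 6 = 18; 18 < 19, bound 19 not met  ✘
(5) S + Q = 12 + 9 = 21  ✔
(6) Q = 9, P = 2; 9 > 2 (want ≤)  ✘

Constraints 3, 4, and 6 do not hold.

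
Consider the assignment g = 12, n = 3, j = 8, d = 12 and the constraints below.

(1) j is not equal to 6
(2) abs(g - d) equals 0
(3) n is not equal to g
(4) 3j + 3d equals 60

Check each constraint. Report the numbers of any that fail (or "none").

(1) j = 8, and 8 ≠ 6  holds
(2) abs(12 - 12) = 0  holds
(3) n = 3, g = 12; distinct  holds
(4) 3j + 3d = 3(8) + 3(12) = 60  holds

The assignment satisfies every constraint.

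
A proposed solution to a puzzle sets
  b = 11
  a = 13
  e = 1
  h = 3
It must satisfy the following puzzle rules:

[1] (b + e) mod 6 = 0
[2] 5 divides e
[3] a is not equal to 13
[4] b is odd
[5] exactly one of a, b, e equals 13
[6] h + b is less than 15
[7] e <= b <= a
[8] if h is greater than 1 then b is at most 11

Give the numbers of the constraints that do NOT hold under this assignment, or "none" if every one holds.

[1] b + e = 12; 12 mod 6 = 0 — holds.
[2] 1 = 5*0 + 1, so 5 does not divide 1 — does not hold.
[3] a = 13, but 13 is required to differ — does not hold.
[4] b = 11 is odd — holds.
[5] a=13, b=11, e=1; 1 of them equals 13 — holds.
[6] h + b = 3 + 11 = 14; 14 < 15 — holds.
[7] values 1 <= 11 <= 13 — holds.
[8] h = 3 > 1, so we need b ≤ 11; b = 11 ≤ 11 — holds.

The assignment fails constraints 2 and 3.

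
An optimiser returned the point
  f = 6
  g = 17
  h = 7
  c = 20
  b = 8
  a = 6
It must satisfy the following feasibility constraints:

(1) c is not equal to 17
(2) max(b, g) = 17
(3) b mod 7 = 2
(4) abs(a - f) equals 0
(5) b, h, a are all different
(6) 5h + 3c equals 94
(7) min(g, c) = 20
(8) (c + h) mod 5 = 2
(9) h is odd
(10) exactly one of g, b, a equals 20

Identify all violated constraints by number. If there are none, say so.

No — constraints 3, 6, 7, and 10 are not satisfied.

(1) c = 20, and 20 ≠ 17 — OK.
(2) max(8, 17) = 17 — OK.
(3) 8 mod 7 = 1, not 2 — violated.
(4) abs(6 - 6) = 0 — OK.
(5) values 8, 7, 6 are pairwise distinct — OK.
(6) 5h + 3c = 5(7) + 3(20) = 95, not 94 — violated.
(7) min(17, 20) = 17, not 20 — violated.
(8) c + h = 27; 27 mod 5 = 2 — OK.
(9) h = 7 is odd — OK.
(10) g=17, b=8, a=6; 0 of them equal 20, not exactly one — violated.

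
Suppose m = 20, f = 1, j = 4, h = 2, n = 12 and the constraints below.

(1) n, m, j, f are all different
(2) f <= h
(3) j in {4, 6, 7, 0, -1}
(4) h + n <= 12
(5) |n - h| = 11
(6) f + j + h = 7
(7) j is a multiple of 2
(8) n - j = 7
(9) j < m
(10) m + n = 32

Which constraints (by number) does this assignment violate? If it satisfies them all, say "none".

Constraints 4, 5, and 8 do not hold.

(1) values 12, 20, 4, 1 are pairwise distinct  ✔
(2) f = 1, h = 2; 1 ≤ 2  ✔
(3) j = 4 is in {4, 6, 7, 0, -1}  ✔
(4) h + n = 2 + 12 = 14; 14 > 12, bound 12 not met  ✘
(5) |12 - 2| = 10, not 11  ✘
(6) f + j + h = 1 + 4 + 2 = 7  ✔
(7) 4 / 2 = 2, so 2 divides 4  ✔
(8) n - j = 12 - 4 = 8, not 7  ✘
(9) j = 4, m = 20; 4 < 20  ✔
(10) m + n = 20 + 12 = 32  ✔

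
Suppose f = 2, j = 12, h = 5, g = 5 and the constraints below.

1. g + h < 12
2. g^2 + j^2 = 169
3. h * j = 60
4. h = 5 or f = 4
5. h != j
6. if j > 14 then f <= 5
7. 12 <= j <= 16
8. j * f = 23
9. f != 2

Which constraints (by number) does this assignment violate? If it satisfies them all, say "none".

Violated: 8 and 9.

1. g + h = 5 + 5 = 10; 10 < 12  yes
2. g^2 + j^2 = 5^2 + 12^2 = 25 + 144 = 169  yes
3. h * j = 5 * 12 = 60  yes
4. h = 5 = 5 (first disjunct)  yes
5. h = 5, j = 12; distinct  yes
6. j = 12, not > 14; antecedent false, conditional vacuously true  yes
7. j = 12 lies in [12, 16]  yes
8. j * f = 12 * 2 = 24, not 23  no
9. f = 2, but 2 is required to differ  no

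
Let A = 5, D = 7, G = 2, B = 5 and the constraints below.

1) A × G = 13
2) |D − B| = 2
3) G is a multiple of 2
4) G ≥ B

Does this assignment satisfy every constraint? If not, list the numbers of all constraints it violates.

1) A × G = 5 × 2 = 10, not 13  FAIL
2) |7 − 5| = 2  OK
3) 2 / 2 = 1, so 2 divides 2  OK
4) G = 2, B = 5; 2 < 5 (want ≥)  FAIL

No — constraints 1 and 4 are not satisfied.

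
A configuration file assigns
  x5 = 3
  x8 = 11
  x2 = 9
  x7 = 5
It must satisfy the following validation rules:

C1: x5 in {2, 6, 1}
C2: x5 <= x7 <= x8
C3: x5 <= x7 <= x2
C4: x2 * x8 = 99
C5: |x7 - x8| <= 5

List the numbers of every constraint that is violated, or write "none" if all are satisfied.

Constraints 1, 5 are violated.

C1: x5 = 3 is not in {2, 6, 1}  fails
C2: values 3 <= 5 <= 11  holds
C3: values 3 <= 5 <= 9  holds
C4: x2 * x8 = 9 * 11 = 99  holds
C5: |5 - 11| = 6; 6 > 5, exceeds bound 5  fails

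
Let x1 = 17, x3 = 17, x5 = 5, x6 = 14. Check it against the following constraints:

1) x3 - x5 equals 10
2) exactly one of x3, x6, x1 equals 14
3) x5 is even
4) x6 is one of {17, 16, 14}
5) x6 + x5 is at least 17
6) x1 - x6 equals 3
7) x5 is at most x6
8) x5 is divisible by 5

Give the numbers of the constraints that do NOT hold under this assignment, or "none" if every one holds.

Constraints 1 and 3 are violated.

1) x3 - x5 = 17 - 5 = 12, not 10 — does not hold.
2) x3=17, x6=14, x1=17; 1 of them equals 14 — holds.
3) x5 = 5 is odd — does not hold.
4) x6 = 14 is in {17, 16, 14} — holds.
5) x6 + x5 = 14 + 5 = 19; 19 ≥ 17 — holds.
6) x1 - x6 = 17 - 14 = 3 — holds.
7) x5 = 5, x6 = 14; 5 ≤ 14 — holds.
8) 5 / 5 = 1, so 5 divides 5 — holds.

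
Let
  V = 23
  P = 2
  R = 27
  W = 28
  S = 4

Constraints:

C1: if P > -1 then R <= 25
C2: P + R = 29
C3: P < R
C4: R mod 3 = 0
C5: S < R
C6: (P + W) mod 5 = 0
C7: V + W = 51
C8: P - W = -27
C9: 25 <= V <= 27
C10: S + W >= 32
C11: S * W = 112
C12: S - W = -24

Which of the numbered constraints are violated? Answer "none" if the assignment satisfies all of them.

C1: P = 2 > -1, so we need R ≤ 25; but R = 27 > 25 — violated.
C2: P + R = 2 + 27 = 29 — satisfied.
C3: P = 2, R = 27; 2 < 27 — satisfied.
C4: 27 mod 3 = 0 — satisfied.
C5: S = 4, R = 27; 4 < 27 — satisfied.
C6: P + W = 30; 30 mod 5 = 0 — satisfied.
C7: V + W = 23 + 28 = 51 — satisfied.
C8: P - W = 2 - 28 = -26, not -27 — violated.
C9: V = 23 is outside [25, 27] — violated.
C10: S + W = 4 + 28 = 32; 32 ≥ 32 — satisfied.
C11: S * W = 4 * 28 = 112 — satisfied.
C12: S - W = 4 - 28 = -24 — satisfied.

Constraints 1, 8, 9 do not hold.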